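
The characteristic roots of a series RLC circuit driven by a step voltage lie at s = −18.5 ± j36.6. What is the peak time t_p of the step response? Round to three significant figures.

t_p ≈ 0.0858 s

t_p = π/ω_d with ω_d = 36.6 (the imaginary part), so t_p = 0.0858 s.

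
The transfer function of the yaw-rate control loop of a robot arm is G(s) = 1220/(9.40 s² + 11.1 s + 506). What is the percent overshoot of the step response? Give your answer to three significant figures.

%OS ≈ 77.6%

Dividing through by 9.40: denominator becomes s² + 1.181 s + 53.83.
So ω_n = √53.83 = 7.34 rad/s and ζ = 1.181/(2·7.34) = 0.0805.
%OS = 100 e^{−πζ/√(1−ζ²)} with ζ = 0.0805 gives 77.6%.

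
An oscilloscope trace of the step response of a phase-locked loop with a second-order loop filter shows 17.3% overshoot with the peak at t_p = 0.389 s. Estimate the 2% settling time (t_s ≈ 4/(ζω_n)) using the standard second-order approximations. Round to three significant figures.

t_s ≈ 0.887 s

The overshoot fixes ζ = −ln(OS)/√(π²+ln²(OS)) = 0.488.
t_p = π/ω_d ⇒ ω_d = 8.08 rad/s; then ω_n = ω_d/√(1−ζ²) = 9.25 rad/s.
t_s ≈ 4/(ζω_n) = 4/(0.488·9.25) = 0.887 s.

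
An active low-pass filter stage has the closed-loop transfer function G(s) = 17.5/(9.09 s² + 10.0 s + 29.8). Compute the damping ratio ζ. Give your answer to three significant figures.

ζ ≈ 0.304

Dividing through by 9.09: denominator becomes s² + 1.100 s + 3.278.
So ω_n = √3.278 = 1.81 rad/s and ζ = 1.100/(2·1.81) = 0.304.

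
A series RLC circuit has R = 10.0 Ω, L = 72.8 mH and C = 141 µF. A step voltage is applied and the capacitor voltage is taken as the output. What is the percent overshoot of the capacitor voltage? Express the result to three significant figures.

%OS ≈ 49.2%

For a series RLC circuit (capacitor voltage as output), ω_n = 1/√(LC) = 1/√(72.8 mH · 141 µF) = 312 rad/s.
ζ = (R/2)·√(C/L) = (10.0/2)·√(141 µF/72.8 mH) = 0.220.
%OS = 100 e^{−πζ/√(1−ζ²)} with ζ = 0.220 gives 49.2%.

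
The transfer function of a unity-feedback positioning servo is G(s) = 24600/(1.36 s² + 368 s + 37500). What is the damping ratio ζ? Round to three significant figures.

ζ ≈ 0.815

Dividing through by 1.36: denominator becomes s² + 270.6 s + 27570.
So ω_n = √27570 = 166 rad/s and ζ = 270.6/(2·166) = 0.815.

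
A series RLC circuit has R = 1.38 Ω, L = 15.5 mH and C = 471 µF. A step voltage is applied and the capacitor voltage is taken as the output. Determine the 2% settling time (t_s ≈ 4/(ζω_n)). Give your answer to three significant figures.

t_s ≈ 0.0899 s

For a series RLC circuit (capacitor voltage as output), ω_n = 1/√(LC) = 1/√(15.5 mH · 471 µF) = 370 rad/s.
ζ = (R/2)·√(C/L) = (1.38/2)·√(471 µF/15.5 mH) = 0.120.
t_s ≈ 4/(ζω_n) = 0.0899 s.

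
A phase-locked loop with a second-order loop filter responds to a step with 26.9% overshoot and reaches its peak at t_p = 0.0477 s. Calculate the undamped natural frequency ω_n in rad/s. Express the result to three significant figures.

ζ from %OS: ζ = |ln 0.269|/√(π²+ln²0.269) = 0.386.
t_p = π/ω_d ⇒ ω_d = 65.9 rad/s; then ω_n = ω_d/√(1−ζ²) = 71.4 rad/s.

ω_n ≈ 71.4 rad/s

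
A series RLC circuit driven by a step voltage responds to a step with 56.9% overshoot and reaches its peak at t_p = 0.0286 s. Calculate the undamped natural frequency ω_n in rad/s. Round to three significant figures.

ω_n ≈ 112 rad/s

From the overshoot, ζ = −ln(OS)/√(π²+ln²(OS)) = 0.177.
From t_p = π/ω_d, ω_d = π/0.0286 = 110 rad/s, so ω_n = ω_d/√(1−ζ²) = 112 rad/s.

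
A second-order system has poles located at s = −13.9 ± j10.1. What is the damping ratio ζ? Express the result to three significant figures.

|pole| = ω_n = √(13.9² + 10.1²) = 17.2 rad/s; ζ = cos θ = σ/ω_n = 0.809.

ζ ≈ 0.809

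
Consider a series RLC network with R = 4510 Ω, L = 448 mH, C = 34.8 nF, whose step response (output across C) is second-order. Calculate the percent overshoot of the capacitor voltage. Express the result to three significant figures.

%OS ≈ 7.90%

For a series RLC circuit (capacitor voltage as output), ω_n = 1/√(LC) = 1/√(448 mH · 34.8 nF) = 8010 rad/s.
ζ = (R/2)·√(C/L) = (4510/2)·√(34.8 nF/448 mH) = 0.628.
%OS = 100 e^{−πζ/√(1−ζ²)} with ζ = 0.628 gives 7.90%.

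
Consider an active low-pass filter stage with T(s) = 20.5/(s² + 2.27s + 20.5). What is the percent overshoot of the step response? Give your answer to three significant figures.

%OS ≈ 44.3%

Matching coefficients with s² + 2ζω_n s + ω_n² gives ω_n² = 20.5 ⇒ ω_n = 4.53 rad/s, and ζ = 2.27/(2ω_n) = 0.251.
Overshoot: exp(−π·0.251/√(1−0.251²)) = 0.443, i.e. 44.3%.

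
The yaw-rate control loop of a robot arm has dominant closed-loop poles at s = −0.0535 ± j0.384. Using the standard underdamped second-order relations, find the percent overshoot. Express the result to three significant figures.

%OS ≈ 64.6%

The poles are at −σ ± jω_d with σ = 0.0535 and ω_d = 0.384, so ω_n = √(σ²+ω_d²) = 0.388 rad/s and ζ = σ/ω_n = 0.138.
Overshoot: exp(−π·0.138/√(1−0.138²)) = 0.646, i.e. 64.6%.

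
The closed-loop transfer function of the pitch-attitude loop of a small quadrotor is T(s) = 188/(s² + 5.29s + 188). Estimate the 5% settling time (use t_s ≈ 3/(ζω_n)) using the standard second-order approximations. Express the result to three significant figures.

t_s ≈ 1.13 s

Comparing the denominator to s² + 2ζω_n s + ω_n²: ω_n = √188 = 13.7 rad/s, and 2ζω_n = 5.29 so ζ = 5.29/(2·13.7) = 0.193.
t_s ≈ 3/(ζω_n) = 3/(0.193·13.7) = 1.13 s.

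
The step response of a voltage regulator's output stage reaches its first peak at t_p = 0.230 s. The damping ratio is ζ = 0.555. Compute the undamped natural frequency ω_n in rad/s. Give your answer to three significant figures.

Peak time t_p = π/ω_d, so ω_d = π/t_p = π/0.230 = 13.7 rad/s.
ω_n = ω_d/√(1−ζ²) = 13.7/√0.692 = 16.4 rad/s.

ω_n ≈ 16.4 rad/s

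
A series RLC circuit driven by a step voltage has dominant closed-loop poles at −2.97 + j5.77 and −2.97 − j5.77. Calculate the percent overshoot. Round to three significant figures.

With σ = 2.97, ω_d = 5.77: ω_n = √(σ²+ω_d²) = 6.49 rad/s, ζ = σ/ω_n = 0.458.
Overshoot: exp(−π·0.458/√(1−0.458²)) = 0.198, i.e. 19.8%.

%OS ≈ 19.8%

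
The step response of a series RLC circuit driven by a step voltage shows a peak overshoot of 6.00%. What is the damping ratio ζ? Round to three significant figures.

ζ = −ln(OS)/√(π² + (ln OS)²). With OS = 0.0600, ln OS = −2.813 and ζ = 2.813/4.217 = 0.667.

ζ ≈ 0.667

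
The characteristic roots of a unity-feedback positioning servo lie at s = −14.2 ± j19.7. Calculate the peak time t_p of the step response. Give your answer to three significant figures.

t_p = π/ω_d with ω_d = 19.7 (the imaginary part), so t_p = 0.159 s.

t_p ≈ 0.159 s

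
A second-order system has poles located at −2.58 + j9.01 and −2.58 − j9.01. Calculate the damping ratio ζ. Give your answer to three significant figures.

ζ ≈ 0.275

With σ = 2.58, ω_d = 9.01: ω_n = √(σ²+ω_d²) = 9.37 rad/s, ζ = σ/ω_n = 0.275.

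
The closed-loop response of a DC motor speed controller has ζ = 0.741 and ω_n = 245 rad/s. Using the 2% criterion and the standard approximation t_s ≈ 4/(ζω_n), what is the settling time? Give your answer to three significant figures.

t_s ≈ 4/(ζω_n) = 4/(0.741 × 245) = 0.0220 s.

t_s ≈ 0.0220 s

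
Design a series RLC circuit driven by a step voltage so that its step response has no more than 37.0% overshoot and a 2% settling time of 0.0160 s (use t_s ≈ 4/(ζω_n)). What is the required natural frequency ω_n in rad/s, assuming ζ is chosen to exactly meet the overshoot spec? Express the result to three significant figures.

From %OS = 100·exp(−πζ/√(1−ζ²)), invert to get ζ = −ln(OS)/√(π² + ln²(OS)) with OS = 0.370.
−ln 0.370 = 0.9943, so ζ = 0.9943/√(π² + 0.9885) = 0.302.
Then ω_n = 4/(ζ t_s) = 4/(0.302 × 0.0160) = 829 rad/s.

ω_n ≈ 829 rad/s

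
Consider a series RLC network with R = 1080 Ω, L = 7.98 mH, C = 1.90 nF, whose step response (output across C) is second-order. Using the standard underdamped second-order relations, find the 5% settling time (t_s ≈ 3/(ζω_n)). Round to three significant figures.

t_s ≈ 0.0000443 s

For a series RLC circuit (capacitor voltage as output), ω_n = 1/√(LC) = 1/√(7.98 mH · 1.90 nF) = 257000 rad/s.
ζ = (R/2)·√(C/L) = (1080/2)·√(1.90 nF/7.98 mH) = 0.263.
t_s ≈ 3/(ζω_n) = 0.0000443 s.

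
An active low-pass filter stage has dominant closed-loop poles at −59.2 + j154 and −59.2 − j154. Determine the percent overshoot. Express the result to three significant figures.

%OS ≈ 29.9%

With σ = 59.2, ω_d = 154: ω_n = √(σ²+ω_d²) = 165 rad/s, ζ = σ/ω_n = 0.359.
%OS = 100 e^{−πζ/√(1−ζ²)} with ζ = 0.359 gives 29.9%.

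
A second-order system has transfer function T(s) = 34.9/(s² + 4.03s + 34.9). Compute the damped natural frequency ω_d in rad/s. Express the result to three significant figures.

Comparing the denominator to s² + 2ζω_n s + ω_n²: ω_n = √34.9 = 5.91 rad/s, and 2ζω_n = 4.03 so ζ = 4.03/(2·5.91) = 0.341.
ω_d = 5.91·√(1 − 0.341²) = 5.55 rad/s.

ω_d ≈ 5.55 rad/s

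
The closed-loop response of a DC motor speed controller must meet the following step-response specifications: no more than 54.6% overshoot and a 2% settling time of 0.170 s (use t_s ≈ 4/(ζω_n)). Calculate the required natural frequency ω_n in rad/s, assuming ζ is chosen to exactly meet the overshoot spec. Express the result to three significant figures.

ζ = −ln(OS)/√(π² + (ln OS)²). With OS = 0.546, ln OS = −0.6051 and ζ = 0.6051/3.199 = 0.189.
From t_s ≈ 4/(ζω_n): ω_n = 4/(ζ·t_s) = 4/(0.189·0.170) = 124 rad/s.

ω_n ≈ 124 rad/s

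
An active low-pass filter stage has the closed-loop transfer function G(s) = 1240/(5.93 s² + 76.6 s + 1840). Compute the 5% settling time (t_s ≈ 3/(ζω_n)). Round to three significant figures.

t_s ≈ 0.464 s

Dividing through by 5.93: denominator becomes s² + 12.92 s + 310.3.
So ω_n = √310.3 = 17.6 rad/s and ζ = 12.92/(2·17.6) = 0.367.
t_s ≈ 3/(ζω_n) = 0.464 s.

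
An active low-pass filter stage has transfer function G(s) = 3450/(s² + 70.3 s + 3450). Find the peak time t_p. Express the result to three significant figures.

ω_n = √3450 = 58.7 rad/s; ζ = 70.3/(2·58.7) = 0.598.
ω_d = ω_n√(1−ζ²) = 47.1 rad/s. Then t_p = π/ω_d = 0.0668 s.

t_p ≈ 0.0668 s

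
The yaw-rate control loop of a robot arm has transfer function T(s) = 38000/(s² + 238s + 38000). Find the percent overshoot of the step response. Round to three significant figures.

%OS ≈ 8.88%

ω_n = √38000 = 195 rad/s; ζ = 238/(2·195) = 0.610.
%OS = 100·exp(−πζ/√(1−ζ²)) = 8.88%.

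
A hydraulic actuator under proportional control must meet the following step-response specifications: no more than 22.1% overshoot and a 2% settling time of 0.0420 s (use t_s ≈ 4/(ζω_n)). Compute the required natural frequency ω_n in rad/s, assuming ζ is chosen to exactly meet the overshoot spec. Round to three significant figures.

Inverting the overshoot relation: ζ = |ln 0.221|/√(π² + ln²0.221) = 0.433.
From t_s ≈ 4/(ζω_n): ω_n = 4/(ζ·t_s) = 4/(0.433·0.0420) = 220 rad/s.

ω_n ≈ 220 rad/s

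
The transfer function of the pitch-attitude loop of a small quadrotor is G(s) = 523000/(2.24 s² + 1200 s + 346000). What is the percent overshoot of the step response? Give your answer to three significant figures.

%OS ≈ 5.36%

Dividing through by 2.24: denominator becomes s² + 535.7 s + 154500.
So ω_n = √154500 = 393 rad/s and ζ = 535.7/(2·393) = 0.682.
Overshoot: exp(−π·0.682/√(1−0.682²)) = 0.0536, i.e. 5.36%.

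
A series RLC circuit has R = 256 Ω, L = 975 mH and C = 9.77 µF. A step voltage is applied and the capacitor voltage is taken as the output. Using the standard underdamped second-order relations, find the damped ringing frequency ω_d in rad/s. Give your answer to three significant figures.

For a series RLC circuit (capacitor voltage as output), ω_n = 1/√(LC) = 1/√(975 mH · 9.77 µF) = 324 rad/s.
ζ = (R/2)·√(C/L) = (256/2)·√(9.77 µF/975 mH) = 0.405.
ω_d = 324·√(1 − 0.405²) = 296 rad/s.

ω_d ≈ 296 rad/s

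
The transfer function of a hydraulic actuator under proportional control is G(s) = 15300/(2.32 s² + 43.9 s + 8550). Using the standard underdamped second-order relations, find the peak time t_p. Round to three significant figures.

Dividing through by 2.32: denominator becomes s² + 18.92 s + 3685.
So ω_n = √3685 = 60.7 rad/s and ζ = 18.92/(2·60.7) = 0.156.
ω_d = ω_n√(1−ζ²) = 60.0 rad/s. t_p = π/ω_d = 0.0524 s.

t_p ≈ 0.0524 s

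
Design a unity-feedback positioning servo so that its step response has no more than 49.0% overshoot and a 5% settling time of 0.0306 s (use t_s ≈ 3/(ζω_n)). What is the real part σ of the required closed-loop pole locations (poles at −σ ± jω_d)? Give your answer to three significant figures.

σ ≈ 98.0

The settling-time spec alone fixes σ = ζω_n = 3/t_s = 3/0.0306 = 98.0.
(Overshoot then fixes ζ = 0.221 and hence ω_d = σ·√(1−ζ²)/ζ = 432 rad/s.)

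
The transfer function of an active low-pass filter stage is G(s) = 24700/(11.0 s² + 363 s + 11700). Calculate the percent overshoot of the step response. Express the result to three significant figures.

%OS ≈ 15.8%

Dividing through by 11.0: denominator becomes s² + 33.00 s + 1064.
So ω_n = √1064 = 32.6 rad/s and ζ = 33.00/(2·32.6) = 0.506.
%OS = 100 e^{−πζ/√(1−ζ²)} with ζ = 0.506 gives 15.8%.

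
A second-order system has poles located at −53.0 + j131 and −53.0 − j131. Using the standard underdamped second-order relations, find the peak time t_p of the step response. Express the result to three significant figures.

t_p ≈ 0.0240 s

t_p = π/ω_d with ω_d = 131 (the imaginary part), so t_p = 0.0240 s.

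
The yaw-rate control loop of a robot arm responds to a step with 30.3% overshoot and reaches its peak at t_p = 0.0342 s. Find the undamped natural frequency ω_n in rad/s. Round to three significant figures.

ω_n ≈ 98.3 rad/s

From the overshoot, ζ = −ln(OS)/√(π²+ln²(OS)) = 0.355.
From t_p = π/ω_d, ω_d = π/0.0342 = 91.9 rad/s, so ω_n = ω_d/√(1−ζ²) = 98.3 rad/s.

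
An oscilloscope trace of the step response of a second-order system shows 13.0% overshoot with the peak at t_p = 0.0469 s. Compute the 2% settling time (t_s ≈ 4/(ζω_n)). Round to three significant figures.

The overshoot fixes ζ = −ln(OS)/√(π²+ln²(OS)) = 0.545.
t_p = π/ω_d ⇒ ω_d = 67.0 rad/s; then ω_n = ω_d/√(1−ζ²) = 79.9 rad/s.
t_s ≈ 4/(ζω_n) = 4/(0.545·79.9) = 0.0920 s.

t_s ≈ 0.0920 s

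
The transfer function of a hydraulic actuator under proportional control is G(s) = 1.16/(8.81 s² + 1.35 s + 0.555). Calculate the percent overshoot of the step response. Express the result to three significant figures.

Dividing through by 8.81: denominator becomes s² + 0.1532 s + 0.06300.
So ω_n = √0.06300 = 0.251 rad/s and ζ = 0.1532/(2·0.251) = 0.305.
%OS = 100 e^{−πζ/√(1−ζ²)} with ζ = 0.305 gives 36.5%.

%OS ≈ 36.5%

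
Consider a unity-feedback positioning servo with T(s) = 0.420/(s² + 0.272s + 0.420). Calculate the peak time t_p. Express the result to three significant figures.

t_p ≈ 4.96 s

Matching coefficients with s² + 2ζω_n s + ω_n² gives ω_n² = 0.420 ⇒ ω_n = 0.648 rad/s, and ζ = 0.272/(2ω_n) = 0.210.
ω_d = ω_n√(1−ζ²) = 0.634 rad/s. Then t_p = π/ω_d = 4.96 s.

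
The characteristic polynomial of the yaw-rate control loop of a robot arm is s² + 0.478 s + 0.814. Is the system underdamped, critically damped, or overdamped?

a² − 4b = 0.478² − 4·0.814 < 0 (complex roots); the system is underdamped.

underdamped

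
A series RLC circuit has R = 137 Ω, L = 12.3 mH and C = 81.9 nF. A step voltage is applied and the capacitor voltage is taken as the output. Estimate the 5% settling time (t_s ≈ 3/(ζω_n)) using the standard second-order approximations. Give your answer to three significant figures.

For a series RLC circuit (capacitor voltage as output), ω_n = 1/√(LC) = 1/√(12.3 mH · 81.9 nF) = 31500 rad/s.
ζ = (R/2)·√(C/L) = (137/2)·√(81.9 nF/12.3 mH) = 0.177.
t_s ≈ 3/(ζω_n) = 0.000539 s.

t_s ≈ 0.000539 s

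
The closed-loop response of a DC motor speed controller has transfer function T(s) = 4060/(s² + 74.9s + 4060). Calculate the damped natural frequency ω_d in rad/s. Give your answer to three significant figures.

ω_n = √4060 = 63.7 rad/s; ζ = 74.9/(2·63.7) = 0.588.
The damped frequency ω_d = ω_n√(1−ζ²) = 51.6 rad/s.

ω_d ≈ 51.6 rad/s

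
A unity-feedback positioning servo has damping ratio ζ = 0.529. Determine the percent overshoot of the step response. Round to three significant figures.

%OS ≈ 14.1%

For an underdamped second-order system, %OS = 100·exp(−πζ/√(1−ζ²)).
πζ/√(1−ζ²) = π·0.529/√(1−0.280) = 1.958, so %OS = 100·e^(−1.958) = 14.1%.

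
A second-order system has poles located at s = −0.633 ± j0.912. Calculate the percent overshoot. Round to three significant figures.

%OS ≈ 11.3%

The poles are at −σ ± jω_d with σ = 0.633 and ω_d = 0.912, so ω_n = √(σ²+ω_d²) = 1.11 rad/s and ζ = σ/ω_n = 0.570.
Overshoot: exp(−π·0.570/√(1−0.570²)) = 0.113, i.e. 11.3%.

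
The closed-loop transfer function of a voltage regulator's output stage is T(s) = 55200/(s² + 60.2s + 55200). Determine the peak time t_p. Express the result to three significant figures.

t_p ≈ 0.0135 s

Matching coefficients with s² + 2ζω_n s + ω_n² gives ω_n² = 55200 ⇒ ω_n = 235 rad/s, and ζ = 60.2/(2ω_n) = 0.128.
ω_d = ω_n√(1−ζ²) = 233 rad/s. Then t_p = π/ω_d = 0.0135 s.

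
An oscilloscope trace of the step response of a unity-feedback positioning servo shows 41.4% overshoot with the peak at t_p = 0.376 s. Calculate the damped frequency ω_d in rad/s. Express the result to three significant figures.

t_p = π/ω_d, so ω_d = π/0.376 = 8.36 rad/s.

ω_d ≈ 8.36 rad/s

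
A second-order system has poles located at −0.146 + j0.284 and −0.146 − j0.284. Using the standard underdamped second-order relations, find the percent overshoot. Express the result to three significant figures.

%OS ≈ 19.9%

|pole| = ω_n = √(0.146² + 0.284²) = 0.319 rad/s; ζ = cos θ = σ/ω_n = 0.457.
%OS = 100 e^{−πζ/√(1−ζ²)} with ζ = 0.457 gives 19.9%.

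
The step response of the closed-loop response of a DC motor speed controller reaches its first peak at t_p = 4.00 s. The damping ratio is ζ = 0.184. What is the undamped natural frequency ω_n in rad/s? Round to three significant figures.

ω_n ≈ 0.799 rad/s

Peak time t_p = π/ω_d, so ω_d = π/t_p = π/4.00 = 0.785 rad/s.
ω_n = ω_d/√(1−ζ²) = 0.785/√0.966 = 0.799 rad/s.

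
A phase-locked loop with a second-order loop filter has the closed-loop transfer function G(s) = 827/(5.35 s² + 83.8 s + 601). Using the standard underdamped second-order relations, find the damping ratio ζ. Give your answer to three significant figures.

Dividing through by 5.35: denominator becomes s² + 15.66 s + 112.3.
So ω_n = √112.3 = 10.6 rad/s and ζ = 15.66/(2·10.6) = 0.739.

ζ ≈ 0.739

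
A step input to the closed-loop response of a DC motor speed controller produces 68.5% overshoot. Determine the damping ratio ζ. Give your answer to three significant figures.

ζ ≈ 0.120

ζ = −ln(OS)/√(π² + (ln OS)²). With OS = 0.685, ln OS = −0.3783 and ζ = 0.3783/3.164 = 0.120.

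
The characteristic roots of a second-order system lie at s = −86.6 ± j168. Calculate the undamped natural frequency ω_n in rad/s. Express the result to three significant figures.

ω_n ≈ 189 rad/s

With σ = 86.6, ω_d = 168: ω_n = √(σ²+ω_d²) = 189 rad/s, ζ = σ/ω_n = 0.458.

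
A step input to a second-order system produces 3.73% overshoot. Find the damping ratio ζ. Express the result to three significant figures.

ζ = −ln(OS)/√(π² + (ln OS)²). With OS = 0.0373, ln OS = −3.289 and ζ = 3.289/4.548 = 0.723.

ζ ≈ 0.723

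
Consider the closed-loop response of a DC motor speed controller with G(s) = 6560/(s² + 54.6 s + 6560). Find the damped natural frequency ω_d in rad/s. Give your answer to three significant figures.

Comparing the denominator to s² + 2ζω_n s + ω_n²: ω_n = √6560 = 81.0 rad/s, and 2ζω_n = 54.6 so ζ = 54.6/(2·81.0) = 0.337.
ω_d = ω_n√(1−ζ²) = 76.3 rad/s.

ω_d ≈ 76.3 rad/s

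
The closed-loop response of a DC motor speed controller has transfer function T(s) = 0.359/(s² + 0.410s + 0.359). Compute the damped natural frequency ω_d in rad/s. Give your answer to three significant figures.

ω_d ≈ 0.563 rad/s

ω_n = √0.359 = 0.599 rad/s; ζ = 0.410/(2·0.599) = 0.342.
ω_d = ω_n√(1−ζ²) = 0.563 rad/s.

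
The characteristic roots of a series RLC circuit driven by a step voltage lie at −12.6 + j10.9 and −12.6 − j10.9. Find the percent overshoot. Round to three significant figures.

%OS ≈ 2.65%

With σ = 12.6, ω_d = 10.9: ω_n = √(σ²+ω_d²) = 16.7 rad/s, ζ = σ/ω_n = 0.756.
Overshoot: exp(−π·0.756/√(1−0.756²)) = 0.0265, i.e. 2.65%.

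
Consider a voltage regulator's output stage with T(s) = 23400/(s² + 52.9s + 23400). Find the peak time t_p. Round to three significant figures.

Comparing the denominator to s² + 2ζω_n s + ω_n²: ω_n = √23400 = 153 rad/s, and 2ζω_n = 52.9 so ζ = 52.9/(2·153) = 0.173.
ω_d = ω_n√(1−ζ²) = 151 rad/s. Then t_p = π/ω_d = 0.0209 s.

t_p ≈ 0.0209 s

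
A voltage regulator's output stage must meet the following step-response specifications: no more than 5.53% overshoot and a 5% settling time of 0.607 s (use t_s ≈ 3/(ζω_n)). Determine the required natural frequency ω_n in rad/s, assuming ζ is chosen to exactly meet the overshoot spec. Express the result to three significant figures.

ω_n ≈ 7.29 rad/s

ζ = −ln(OS)/√(π² + (ln OS)²). With OS = 0.0553, ln OS = −2.895 and ζ = 2.895/4.272 = 0.678.
Then ω_n = 3/(ζ t_s) = 3/(0.678 × 0.607) = 7.29 rad/s.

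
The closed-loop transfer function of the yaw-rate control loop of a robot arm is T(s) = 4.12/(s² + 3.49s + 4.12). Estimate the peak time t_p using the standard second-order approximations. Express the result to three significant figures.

Matching coefficients with s² + 2ζω_n s + ω_n² gives ω_n² = 4.12 ⇒ ω_n = 2.03 rad/s, and ζ = 3.49/(2ω_n) = 0.860.
The damped frequency ω_d = ω_n√(1−ζ²) = 1.04 rad/s. Then t_p = π/ω_d = 3.03 s.

t_p ≈ 3.03 s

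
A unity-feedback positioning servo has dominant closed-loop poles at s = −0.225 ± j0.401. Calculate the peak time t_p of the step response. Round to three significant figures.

t_p = π/ω_d with ω_d = 0.401 (the imaginary part), so t_p = 7.83 s.

t_p ≈ 7.83 s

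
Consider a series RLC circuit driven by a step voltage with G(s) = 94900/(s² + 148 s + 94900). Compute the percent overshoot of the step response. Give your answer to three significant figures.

%OS ≈ 46.0%

Comparing the denominator to s² + 2ζω_n s + ω_n²: ω_n = √94900 = 308 rad/s, and 2ζω_n = 148 so ζ = 148/(2·308) = 0.240.
%OS = 100·exp(−πζ/√(1−ζ²)) = 46.0%.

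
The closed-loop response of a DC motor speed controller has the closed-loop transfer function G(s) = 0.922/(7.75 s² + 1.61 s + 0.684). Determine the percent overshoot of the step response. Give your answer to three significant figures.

%OS ≈ 31.0%

Dividing through by 7.75: denominator becomes s² + 0.2077 s + 0.08826.
So ω_n = √0.08826 = 0.297 rad/s and ζ = 0.2077/(2·0.297) = 0.350.
%OS = 100 e^{−πζ/√(1−ζ²)} with ζ = 0.350 gives 31.0%.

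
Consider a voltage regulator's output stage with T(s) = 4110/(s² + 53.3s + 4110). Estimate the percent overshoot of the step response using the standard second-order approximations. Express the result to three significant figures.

%OS ≈ 23.8%

Comparing the denominator to s² + 2ζω_n s + ω_n²: ω_n = √4110 = 64.1 rad/s, and 2ζω_n = 53.3 so ζ = 53.3/(2·64.1) = 0.416.
Overshoot: exp(−π·0.416/√(1−0.416²)) = 0.238, i.e. 23.8%.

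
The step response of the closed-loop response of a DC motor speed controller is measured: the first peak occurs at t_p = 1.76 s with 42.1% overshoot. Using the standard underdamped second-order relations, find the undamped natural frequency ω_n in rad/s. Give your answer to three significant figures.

ω_n ≈ 1.85 rad/s

ζ from %OS: ζ = |ln 0.421|/√(π²+ln²0.421) = 0.265.
From t_p = π/ω_d, ω_d = π/1.76 = 1.78 rad/s, so ω_n = ω_d/√(1−ζ²) = 1.85 rad/s.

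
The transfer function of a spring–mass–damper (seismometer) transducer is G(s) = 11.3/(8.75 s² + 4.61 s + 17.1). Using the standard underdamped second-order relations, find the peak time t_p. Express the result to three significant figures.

t_p ≈ 2.29 s

Dividing through by 8.75: denominator becomes s² + 0.5269 s + 1.954.
So ω_n = √1.954 = 1.40 rad/s and ζ = 0.5269/(2·1.40) = 0.188.
The damped frequency ω_d = ω_n√(1−ζ²) = 1.37 rad/s. t_p = π/ω_d = 2.29 s.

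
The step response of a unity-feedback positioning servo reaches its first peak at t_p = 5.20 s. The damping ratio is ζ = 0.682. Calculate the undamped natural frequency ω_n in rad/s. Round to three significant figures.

Peak time t_p = π/ω_d, so ω_d = π/t_p = π/5.20 = 0.604 rad/s.
ω_n = ω_d/√(1−ζ²) = 0.604/√0.535 = 0.826 rad/s.

ω_n ≈ 0.826 rad/s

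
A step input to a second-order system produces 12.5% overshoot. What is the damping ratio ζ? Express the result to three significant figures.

ζ = −ln(OS)/√(π² + (ln OS)²). With OS = 0.125, ln OS = −2.079 and ζ = 2.079/3.767 = 0.552.

ζ ≈ 0.552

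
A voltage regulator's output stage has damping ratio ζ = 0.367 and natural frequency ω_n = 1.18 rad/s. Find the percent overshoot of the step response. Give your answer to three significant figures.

%OS ≈ 29.0%

For an underdamped second-order system, %OS = 100·exp(−πζ/√(1−ζ²)).
πζ/√(1−ζ²) = π·0.367/√(1−0.135) = 1.239, so %OS = 100·e^(−1.239) = 29.0%.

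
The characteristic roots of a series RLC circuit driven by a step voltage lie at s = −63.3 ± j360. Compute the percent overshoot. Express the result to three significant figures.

The poles are at −σ ± jω_d with σ = 63.3 and ω_d = 360, so ω_n = √(σ²+ω_d²) = 366 rad/s and ζ = σ/ω_n = 0.173.
Overshoot: exp(−π·0.173/√(1−0.173²)) = 0.576, i.e. 57.6%.

%OS ≈ 57.6%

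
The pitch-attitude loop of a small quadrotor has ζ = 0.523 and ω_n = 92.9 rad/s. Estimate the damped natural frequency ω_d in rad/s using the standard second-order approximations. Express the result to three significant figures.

ω_d ≈ 79.2 rad/s

ω_d = ω_n√(1−ζ²) = 92.9·√0.726 = 79.2 rad/s.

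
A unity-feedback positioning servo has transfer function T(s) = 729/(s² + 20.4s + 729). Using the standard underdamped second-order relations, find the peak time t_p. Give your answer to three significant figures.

Comparing the denominator to s² + 2ζω_n s + ω_n²: ω_n = √729 = 27.0 rad/s, and 2ζω_n = 20.4 so ζ = 20.4/(2·27.0) = 0.378.
ω_d = ω_n√(1−ζ²) = 25.0 rad/s. Then t_p = π/ω_d = 0.126 s.

t_p ≈ 0.126 s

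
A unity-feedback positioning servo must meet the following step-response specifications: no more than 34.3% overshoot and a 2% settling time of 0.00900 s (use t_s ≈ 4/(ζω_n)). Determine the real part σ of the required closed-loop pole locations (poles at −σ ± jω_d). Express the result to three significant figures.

σ ≈ 444

The settling-time spec alone fixes σ = ζω_n = 4/t_s = 4/0.00900 = 444.
(Overshoot then fixes ζ = 0.322 and hence ω_d = σ·√(1−ζ²)/ζ = 1300 rad/s.)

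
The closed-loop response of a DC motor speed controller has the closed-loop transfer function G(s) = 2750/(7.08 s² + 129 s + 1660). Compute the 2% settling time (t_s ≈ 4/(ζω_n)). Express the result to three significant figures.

Dividing through by 7.08: denominator becomes s² + 18.22 s + 234.5.
So ω_n = √234.5 = 15.3 rad/s and ζ = 18.22/(2·15.3) = 0.595.
t_s ≈ 4/(ζω_n) = 0.439 s.

t_s ≈ 0.439 s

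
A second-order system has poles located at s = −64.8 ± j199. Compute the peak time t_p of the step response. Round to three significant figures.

t_p ≈ 0.0158 s

t_p = π/ω_d with ω_d = 199 (the imaginary part), so t_p = 0.0158 s.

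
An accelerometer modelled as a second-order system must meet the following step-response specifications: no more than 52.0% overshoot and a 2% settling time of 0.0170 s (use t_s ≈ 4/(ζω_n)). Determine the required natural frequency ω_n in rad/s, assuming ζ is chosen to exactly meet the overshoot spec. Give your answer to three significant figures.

ω_n ≈ 1150 rad/s

From %OS = 100·exp(−πζ/√(1−ζ²)), invert to get ζ = −ln(OS)/√(π² + ln²(OS)) with OS = 0.520.
−ln 0.520 = 0.6539, so ζ = 0.6539/√(π² + 0.4276) = 0.204.
Then ω_n = 4/(ζ t_s) = 4/(0.204 × 0.0170) = 1150 rad/s.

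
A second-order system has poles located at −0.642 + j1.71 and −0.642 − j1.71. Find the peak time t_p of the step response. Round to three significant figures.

t_p ≈ 1.84 s

t_p = π/ω_d with ω_d = 1.71 (the imaginary part), so t_p = 1.84 s.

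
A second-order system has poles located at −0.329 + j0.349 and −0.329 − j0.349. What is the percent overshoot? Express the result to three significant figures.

%OS ≈ 5.17%

|pole| = ω_n = √(0.329² + 0.349²) = 0.480 rad/s; ζ = cos θ = σ/ω_n = 0.686.
%OS = 100 e^{−πζ/√(1−ζ²)} with ζ = 0.686 gives 5.17%.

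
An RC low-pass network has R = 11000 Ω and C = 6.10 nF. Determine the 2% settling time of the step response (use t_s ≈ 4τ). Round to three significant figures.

t_s ≈ 0.000268 s

τ = RC = 11000 × 6.10 nF = 0.0000671 s.
t_s ≈ 4τ = 0.000268 s.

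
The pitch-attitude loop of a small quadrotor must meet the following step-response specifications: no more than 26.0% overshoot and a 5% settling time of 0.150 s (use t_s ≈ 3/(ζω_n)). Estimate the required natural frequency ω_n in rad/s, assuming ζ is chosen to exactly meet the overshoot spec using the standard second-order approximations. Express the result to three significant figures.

ω_n ≈ 50.8 rad/s

From %OS = 100·exp(−πζ/√(1−ζ²)), invert to get ζ = −ln(OS)/√(π² + ln²(OS)) with OS = 0.260.
−ln 0.260 = 1.347, so ζ = 1.347/√(π² + 1.815) = 0.394.
From t_s ≈ 3/(ζω_n): ω_n = 3/(ζ·t_s) = 3/(0.394·0.150) = 50.8 rad/s.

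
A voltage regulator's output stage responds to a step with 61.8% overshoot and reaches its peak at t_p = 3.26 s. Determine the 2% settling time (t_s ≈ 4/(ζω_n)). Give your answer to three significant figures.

t_s ≈ 27.1 s

From the overshoot, ζ = −ln(OS)/√(π²+ln²(OS)) = 0.151.
t_p = π/ω_d ⇒ ω_d = 0.964 rad/s; then ω_n = ω_d/√(1−ζ²) = 0.975 rad/s.
t_s ≈ 4/(ζω_n) = 4/(0.151·0.975) = 27.1 s.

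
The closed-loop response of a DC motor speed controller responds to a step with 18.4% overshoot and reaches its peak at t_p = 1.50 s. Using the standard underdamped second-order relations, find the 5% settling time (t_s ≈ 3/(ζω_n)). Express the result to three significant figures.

t_s ≈ 2.66 s

The overshoot fixes ζ = −ln(OS)/√(π²+ln²(OS)) = 0.474.
From t_p = π/ω_d, ω_d = π/1.50 = 2.09 rad/s, so ω_n = ω_d/√(1−ζ²) = 2.38 rad/s.
t_s ≈ 3/(ζω_n) = 3/(0.474·2.38) = 2.66 s.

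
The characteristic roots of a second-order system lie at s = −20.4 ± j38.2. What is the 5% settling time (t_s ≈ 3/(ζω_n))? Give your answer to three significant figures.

For poles at −σ ± jω_d, ζω_n = σ = 20.4, so t_s ≈ 3/σ = 0.147 s.

t_s ≈ 0.147 s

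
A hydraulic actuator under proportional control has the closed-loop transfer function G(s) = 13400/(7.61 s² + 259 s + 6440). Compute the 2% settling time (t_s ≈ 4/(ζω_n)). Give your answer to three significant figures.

Dividing through by 7.61: denominator becomes s² + 34.03 s + 846.3.
So ω_n = √846.3 = 29.1 rad/s and ζ = 34.03/(2·29.1) = 0.585.
t_s ≈ 4/(ζω_n) = 0.235 s.

t_s ≈ 0.235 s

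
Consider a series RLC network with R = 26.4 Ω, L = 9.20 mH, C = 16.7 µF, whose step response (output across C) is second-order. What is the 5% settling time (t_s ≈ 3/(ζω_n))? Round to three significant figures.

For a series RLC circuit (capacitor voltage as output), ω_n = 1/√(LC) = 1/√(9.20 mH · 16.7 µF) = 2550 rad/s.
ζ = (R/2)·√(C/L) = (26.4/2)·√(16.7 µF/9.20 mH) = 0.562.
t_s ≈ 3/(ζω_n) = 0.00209 s.

t_s ≈ 0.00209 s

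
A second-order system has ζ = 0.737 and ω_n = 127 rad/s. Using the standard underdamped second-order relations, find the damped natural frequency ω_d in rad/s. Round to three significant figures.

ω_d = ω_n√(1−ζ²) = 127·√0.457 = 85.8 rad/s.

ω_d ≈ 85.8 rad/s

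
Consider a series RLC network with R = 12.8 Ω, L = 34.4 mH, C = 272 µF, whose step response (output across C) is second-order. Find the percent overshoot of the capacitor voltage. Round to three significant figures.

%OS ≈ 11.4%

For a series RLC circuit (capacitor voltage as output), ω_n = 1/√(LC) = 1/√(34.4 mH · 272 µF) = 327 rad/s.
ζ = (R/2)·√(C/L) = (12.8/2)·√(272 µF/34.4 mH) = 0.569.
%OS = 100·exp(−πζ/√(1−ζ²)) = 11.4%.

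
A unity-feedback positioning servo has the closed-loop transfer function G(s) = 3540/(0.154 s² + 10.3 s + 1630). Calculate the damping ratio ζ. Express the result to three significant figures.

Dividing through by 0.154: denominator becomes s² + 66.88 s + 10580.
So ω_n = √10580 = 103 rad/s and ζ = 66.88/(2·103) = 0.325.

ζ ≈ 0.325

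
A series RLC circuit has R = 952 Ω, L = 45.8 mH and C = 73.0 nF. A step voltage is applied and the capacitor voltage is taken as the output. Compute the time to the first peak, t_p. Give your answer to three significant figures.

For a series RLC circuit (capacitor voltage as output), ω_n = 1/√(LC) = 1/√(45.8 mH · 73.0 nF) = 17300 rad/s.
ζ = (R/2)·√(C/L) = (952/2)·√(73.0 nF/45.8 mH) = 0.601.
ω_d = ω_n√(1−ζ²) = 13800 rad/s. t_p = π/ω_d = 0.000227 s.

t_p ≈ 0.000227 s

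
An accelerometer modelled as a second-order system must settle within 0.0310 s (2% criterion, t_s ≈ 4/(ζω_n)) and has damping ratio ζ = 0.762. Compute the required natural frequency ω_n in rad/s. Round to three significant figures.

ω_n ≈ 169 rad/s

Rearranging t_s ≈ 4/(ζω_n) gives ω_n = 4/(ζ·t_s) = 4/(0.762 × 0.0310) = 169 rad/s.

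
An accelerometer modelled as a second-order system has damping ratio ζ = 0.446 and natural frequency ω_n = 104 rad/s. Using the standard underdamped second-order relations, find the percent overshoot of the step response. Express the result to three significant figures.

For an underdamped second-order system, %OS = 100·exp(−πζ/√(1−ζ²)).
πζ/√(1−ζ²) = π·0.446/√(1−0.199) = 1.565, so %OS = 100·e^(−1.565) = 20.9%.

%OS ≈ 20.9%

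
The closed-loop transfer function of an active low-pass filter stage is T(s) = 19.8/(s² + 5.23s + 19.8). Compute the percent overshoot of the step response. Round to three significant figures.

%OS ≈ 10.2%

Matching coefficients with s² + 2ζω_n s + ω_n² gives ω_n² = 19.8 ⇒ ω_n = 4.45 rad/s, and ζ = 5.23/(2ω_n) = 0.588.
Overshoot: exp(−π·0.588/√(1−0.588²)) = 0.102, i.e. 10.2%.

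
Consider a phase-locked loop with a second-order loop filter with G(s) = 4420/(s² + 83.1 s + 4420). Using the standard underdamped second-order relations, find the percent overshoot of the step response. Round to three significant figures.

Matching coefficients with s² + 2ζω_n s + ω_n² gives ω_n² = 4420 ⇒ ω_n = 66.5 rad/s, and ζ = 83.1/(2ω_n) = 0.625.
Overshoot: exp(−π·0.625/√(1−0.625²)) = 0.0809, i.e. 8.09%.

%OS ≈ 8.09%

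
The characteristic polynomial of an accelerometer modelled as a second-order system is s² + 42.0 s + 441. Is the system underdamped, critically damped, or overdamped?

critically damped

a² − 4b = 42.0² − 4·441 = 0 (repeated real root); the system is critically damped.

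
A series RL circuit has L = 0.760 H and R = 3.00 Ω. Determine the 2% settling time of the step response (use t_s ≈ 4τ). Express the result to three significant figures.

τ = L/R = 0.760/3.00 = 0.253 s.
t_s ≈ 4τ = 1.01 s.

t_s ≈ 1.01 s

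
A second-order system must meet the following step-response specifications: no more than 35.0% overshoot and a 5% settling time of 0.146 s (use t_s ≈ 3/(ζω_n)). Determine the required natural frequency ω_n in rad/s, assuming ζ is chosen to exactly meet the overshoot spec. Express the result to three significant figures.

ω_n ≈ 64.8 rad/s

Inverting the overshoot relation: ζ = |ln 0.350|/√(π² + ln²0.350) = 0.317.
From t_s ≈ 3/(ζω_n): ω_n = 3/(ζ·t_s) = 3/(0.317·0.146) = 64.8 rad/s.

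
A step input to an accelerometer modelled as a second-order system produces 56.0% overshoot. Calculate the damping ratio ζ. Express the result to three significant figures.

ζ ≈ 0.181

From %OS = 100·exp(−πζ/√(1−ζ²)), invert to get ζ = −ln(OS)/√(π² + ln²(OS)) with OS = 0.560.
−ln 0.560 = 0.5798, so ζ = 0.5798/√(π² + 0.3362) = 0.181.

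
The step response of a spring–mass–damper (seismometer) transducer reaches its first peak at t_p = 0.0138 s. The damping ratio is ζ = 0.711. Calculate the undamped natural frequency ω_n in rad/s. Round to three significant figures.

ω_n ≈ 324 rad/s

Peak time t_p = π/ω_d, so ω_d = π/t_p = π/0.0138 = 228 rad/s.
ω_n = ω_d/√(1−ζ²) = 228/√0.494 = 324 rad/s.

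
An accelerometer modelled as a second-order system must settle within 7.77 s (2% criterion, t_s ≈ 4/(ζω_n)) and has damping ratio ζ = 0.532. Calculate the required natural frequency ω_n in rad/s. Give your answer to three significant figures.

ω_n ≈ 0.968 rad/s

Rearranging t_s ≈ 4/(ζω_n) gives ω_n = 4/(ζ·t_s) = 4/(0.532 × 7.77) = 0.968 rad/s.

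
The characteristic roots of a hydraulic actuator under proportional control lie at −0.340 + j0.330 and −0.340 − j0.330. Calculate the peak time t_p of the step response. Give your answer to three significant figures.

t_p = π/ω_d with ω_d = 0.330 (the imaginary part), so t_p = 9.52 s.

t_p ≈ 9.52 s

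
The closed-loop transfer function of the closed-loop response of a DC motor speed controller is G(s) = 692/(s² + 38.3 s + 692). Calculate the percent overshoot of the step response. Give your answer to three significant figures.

ω_n = √692 = 26.3 rad/s; ζ = 38.3/(2·26.3) = 0.728.
Overshoot: exp(−π·0.728/√(1−0.728²)) = 0.0356, i.e. 3.56%.

%OS ≈ 3.56%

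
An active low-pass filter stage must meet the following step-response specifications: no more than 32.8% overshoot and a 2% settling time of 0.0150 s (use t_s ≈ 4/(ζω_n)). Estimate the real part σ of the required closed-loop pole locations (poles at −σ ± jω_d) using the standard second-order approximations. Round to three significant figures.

σ ≈ 267

The settling-time spec alone fixes σ = ζω_n = 4/t_s = 4/0.0150 = 267.
(Overshoot then fixes ζ = 0.334 and hence ω_d = σ·√(1−ζ²)/ζ = 752 rad/s.)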